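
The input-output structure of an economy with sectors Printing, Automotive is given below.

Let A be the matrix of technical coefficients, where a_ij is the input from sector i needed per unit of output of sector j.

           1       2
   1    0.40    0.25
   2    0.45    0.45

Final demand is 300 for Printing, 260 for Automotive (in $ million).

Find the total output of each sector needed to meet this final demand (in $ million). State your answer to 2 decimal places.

I − A =
  [   0.60    -0.25]
  [  -0.45     0.55]
det(I−A) = (0.60)(0.55) − (-0.25)(-0.45) = 0.2175
adj(I−A) = [[0.55, 0.25], [0.45, 0.60]]
(I − A)⁻¹ = adj(I−A) / det(I−A) ≈
  [   2.5287     1.1494]
  [   2.0690     2.7586]
x = (I − A)⁻¹ d = adj(I−A)·d / det(I−A), with det(I−A) = 0.2175:
  x_1 = (0.55·300 + 0.25·260) / 0.2175 = 230.00 / 0.2175 ≈ 1057.47
  x_2 = (0.45·300 + 0.60·260) / 0.2175 = 291.00 / 0.2175 ≈ 1337.93

x_1 = 1057.47, x_2 = 1337.93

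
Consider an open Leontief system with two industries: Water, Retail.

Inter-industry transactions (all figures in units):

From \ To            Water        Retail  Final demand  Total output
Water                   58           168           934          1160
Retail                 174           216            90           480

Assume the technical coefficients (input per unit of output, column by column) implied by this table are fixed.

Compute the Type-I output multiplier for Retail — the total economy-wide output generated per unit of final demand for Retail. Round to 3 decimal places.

Technical coefficients a_ij = z_ij / X_j:
  a_WW = 58/1160 = 0.05, a_RW = 174/1160 = 0.15
  a_WR = 168/480 = 0.35, a_RR = 216/480 = 0.45
I − A =
  [   0.95    -0.35]
  [  -0.15     0.55]
det(I−A) = (0.95)(0.55) − (-0.35)(-0.15) = 0.4700
adj(I−A) = [[0.55, 0.35], [0.15, 0.95]]
(I − A)⁻¹ = adj(I−A) / det(I−A) ≈
  [   1.1702     0.7447]
  [   0.3191     2.0213]
The output multiplier for sector j is the column-j sum of the Leontief inverse (I − A)⁻¹ = adj(I−A) / det(I−A).
Column R of adj(I−A): (0.35, 0.95); det(I−A) = 0.4700.
m_R = (0.35 + 0.95) / 0.4700 = 1.30 / 0.4700 ≈ 2.766.

m_R = 2.766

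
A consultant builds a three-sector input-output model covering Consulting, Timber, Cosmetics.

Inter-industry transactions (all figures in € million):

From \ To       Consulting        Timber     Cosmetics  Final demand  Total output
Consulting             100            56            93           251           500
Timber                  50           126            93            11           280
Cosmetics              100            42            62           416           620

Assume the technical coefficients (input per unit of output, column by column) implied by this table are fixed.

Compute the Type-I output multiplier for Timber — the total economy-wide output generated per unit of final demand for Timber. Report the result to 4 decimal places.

m_2 = 3.1394

Technical coefficients a_ij = z_ij / X_j:
  a_11 = 100/500 = 0.20, a_21 = 50/500 = 0.10, a_31 = 100/500 = 0.20
  a_12 = 56/280 = 0.20, a_22 = 126/280 = 0.45, a_32 = 42/280 = 0.15
  a_13 = 93/620 = 0.15, a_23 = 93/620 = 0.15, a_33 = 62/620 = 0.10
I − A =
  [   0.80    -0.20    -0.15]
  [  -0.10     0.55    -0.15]
  [  -0.20    -0.15     0.90]
Cofactors of I−A, C_ij = (−1)^(i+j)·(minor ij) (rows/columns in the sector order above):
  C_11 = (0.55)(0.90) − (-0.15)(-0.15) = 0.4725
  C_12 = −[(-0.10)(0.90) − (-0.15)(-0.20)] = 0.1200
  C_13 = (-0.10)(-0.15) − (0.55)(-0.20) = 0.1250
  C_21 = −[(-0.20)(0.90) − (-0.15)(-0.15)] = 0.2025
  C_22 = (0.80)(0.90) − (-0.15)(-0.20) = 0.6900
  C_23 = −[(0.80)(-0.15) − (-0.20)(-0.20)] = 0.1600
  C_31 = (-0.20)(-0.15) − (-0.15)(0.55) = 0.1125
  C_32 = −[(0.80)(-0.15) − (-0.15)(-0.10)] = 0.1350
  C_33 = (0.80)(0.55) − (-0.20)(-0.10) = 0.4200
det(I−A) = Σ_j (I−A)_1j·C_1j = (0.80)(0.4725) + (-0.20)(0.1200) + (-0.15)(0.1250) = 0.33525
adj(I−A) = Cᵀ =
  [ 0.4725   0.2025   0.1125]
  [ 0.1200   0.6900   0.1350]
  [ 0.1250   0.1600   0.4200]
(I − A)⁻¹ = adj(I−A) / det(I−A) ≈
  [   1.40940     0.60403     0.33557]
  [   0.35794     2.05817     0.40268]
  [   0.37286     0.47726     1.25280]
The output multiplier for sector j is the column-j sum of the Leontief inverse (I − A)⁻¹ = adj(I−A) / det(I−A).
Column 2 of adj(I−A): (0.2025, 0.6900, 0.1600); det(I−A) = 0.33525.
m_2 = (0.2025 + 0.6900 + 0.1600) / 0.33525 = 1.0525 / 0.33525 ≈ 3.1394.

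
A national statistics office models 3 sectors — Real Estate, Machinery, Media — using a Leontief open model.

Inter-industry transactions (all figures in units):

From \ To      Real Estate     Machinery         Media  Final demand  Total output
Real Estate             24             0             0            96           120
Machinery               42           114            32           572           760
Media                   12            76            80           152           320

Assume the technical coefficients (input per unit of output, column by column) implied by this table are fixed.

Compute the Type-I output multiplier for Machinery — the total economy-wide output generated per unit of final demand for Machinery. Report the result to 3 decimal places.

Technical coefficients a_ij = z_ij / X_j:
  a_11 = 24/120 = 0.20, a_21 = 42/120 = 0.35, a_31 = 12/120 = 0.10
  a_12 = 0/760 = 0.00, a_22 = 114/760 = 0.15, a_32 = 76/760 = 0.10
  a_13 = 0/320 = 0.00, a_23 = 32/320 = 0.10, a_33 = 80/320 = 0.25
I − A =
  [   0.80     0.00     0.00]
  [  -0.35     0.85    -0.10]
  [  -0.10    -0.10     0.75]
Cofactors of I−A, C_ij = (−1)^(i+j)·(minor ij) (rows/columns in the sector order above):
  C_11 = (0.85)(0.75) − (-0.10)(-0.10) = 0.6275
  C_12 = −[(-0.35)(0.75) − (-0.10)(-0.10)] = 0.2725
  C_13 = (-0.35)(-0.10) − (0.85)(-0.10) = 0.1200
  C_21 = −[(0.00)(0.75) − (0.00)(-0.10)] = 0.0000
  C_22 = (0.80)(0.75) − (0.00)(-0.10) = 0.6000
  C_23 = −[(0.80)(-0.10) − (0.00)(-0.10)] = 0.0800
  C_31 = (0.00)(-0.10) − (0.00)(0.85) = 0.0000
  C_32 = −[(0.80)(-0.10) − (0.00)(-0.35)] = 0.0800
  C_33 = (0.80)(0.85) − (0.00)(-0.35) = 0.6800
det(I−A) = Σ_j (I−A)_1j·C_1j = (0.80)(0.6275) + (0.00)(0.2725) + (0.00)(0.1200) = 0.5020
adj(I−A) = Cᵀ =
  [ 0.6275   0.0000   0.0000]
  [ 0.2725   0.6000   0.0800]
  [ 0.1200   0.0800   0.6800]
(I − A)⁻¹ = adj(I−A) / det(I−A) ≈
  [   1.2500     0.0000     0.0000]
  [   0.5428     1.1952     0.1594]
  [   0.2390     0.1594     1.3546]
The output multiplier for sector j is the column-j sum of the Leontief inverse (I − A)⁻¹ = adj(I−A) / det(I−A).
Column 2 of adj(I−A): (0.0000, 0.6000, 0.0800); det(I−A) = 0.5020.
m_2 = (0.0000 + 0.6000 + 0.0800) / 0.5020 = 0.68 / 0.5020 ≈ 1.355.

m_2 = 1.355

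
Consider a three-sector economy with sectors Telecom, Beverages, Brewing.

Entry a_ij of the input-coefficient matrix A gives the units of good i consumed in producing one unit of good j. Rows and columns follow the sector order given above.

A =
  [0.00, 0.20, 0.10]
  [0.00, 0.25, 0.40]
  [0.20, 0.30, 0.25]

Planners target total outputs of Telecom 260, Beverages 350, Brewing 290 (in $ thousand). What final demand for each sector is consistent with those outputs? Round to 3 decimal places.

I − A =
  [   1.00    -0.20    -0.10]
  [   0.00     0.75    -0.40]
  [  -0.20    -0.30     0.75]
d = (I − A) x:
  d_1 = (+1.00)·260 + (-0.20)·350 + (-0.10)·290 = 161.000
  d_2 = (+0.00)·260 + (+0.75)·350 + (-0.40)·290 = 146.500
  d_3 = (-0.20)·260 + (-0.30)·350 + (+0.75)·290 = 60.500

d_1 = 161.000, d_2 = 146.500, d_3 = 60.500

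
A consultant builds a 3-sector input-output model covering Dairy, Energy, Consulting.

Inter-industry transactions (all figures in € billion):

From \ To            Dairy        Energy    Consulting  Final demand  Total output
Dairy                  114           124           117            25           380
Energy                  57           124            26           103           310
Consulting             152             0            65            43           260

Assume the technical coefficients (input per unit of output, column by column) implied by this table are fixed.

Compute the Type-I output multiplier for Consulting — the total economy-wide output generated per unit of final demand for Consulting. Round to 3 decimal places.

m_C = 5.531

Technical coefficients a_ij = z_ij / X_j:
  a_DD = 114/380 = 0.30, a_ED = 57/380 = 0.15, a_CD = 152/380 = 0.40
  a_DE = 124/310 = 0.40, a_EE = 124/310 = 0.40, a_CE = 0/310 = 0.00
  a_DC = 117/260 = 0.45, a_EC = 26/260 = 0.10, a_CC = 65/260 = 0.25
I − A =
  [   0.70    -0.40    -0.45]
  [  -0.15     0.60    -0.10]
  [  -0.40     0.00     0.75]
Cofactors of I−A, C_ij = (−1)^(i+j)·(minor ij) (rows/columns in the sector order above):
  C_11 = (0.60)(0.75) − (-0.10)(0.00) = 0.4500
  C_12 = −[(-0.15)(0.75) − (-0.10)(-0.40)] = 0.1525
  C_13 = (-0.15)(0.00) − (0.60)(-0.40) = 0.2400
  C_21 = −[(-0.40)(0.75) − (-0.45)(0.00)] = 0.3000
  C_22 = (0.70)(0.75) − (-0.45)(-0.40) = 0.3450
  C_23 = −[(0.70)(0.00) − (-0.40)(-0.40)] = 0.1600
  C_31 = (-0.40)(-0.10) − (-0.45)(0.60) = 0.3100
  C_32 = −[(0.70)(-0.10) − (-0.45)(-0.15)] = 0.1375
  C_33 = (0.70)(0.60) − (-0.40)(-0.15) = 0.3600
det(I−A) = Σ_j (I−A)_1j·C_1j = (0.70)(0.4500) + (-0.40)(0.1525) + (-0.45)(0.2400) = 0.1460
adj(I−A) = Cᵀ =
  [ 0.4500   0.3000   0.3100]
  [ 0.1525   0.3450   0.1375]
  [ 0.2400   0.1600   0.3600]
(I − A)⁻¹ = adj(I−A) / det(I−A) ≈
  [   3.0822     2.0548     2.1233]
  [   1.0445     2.3630     0.9418]
  [   1.6438     1.0959     2.4658]
The output multiplier for sector j is the column-j sum of the Leontief inverse (I − A)⁻¹ = adj(I−A) / det(I−A).
Column C of adj(I−A): (0.3100, 0.1375, 0.3600); det(I−A) = 0.1460.
m_C = (0.3100 + 0.1375 + 0.3600) / 0.1460 = 0.8075 / 0.1460 ≈ 5.531.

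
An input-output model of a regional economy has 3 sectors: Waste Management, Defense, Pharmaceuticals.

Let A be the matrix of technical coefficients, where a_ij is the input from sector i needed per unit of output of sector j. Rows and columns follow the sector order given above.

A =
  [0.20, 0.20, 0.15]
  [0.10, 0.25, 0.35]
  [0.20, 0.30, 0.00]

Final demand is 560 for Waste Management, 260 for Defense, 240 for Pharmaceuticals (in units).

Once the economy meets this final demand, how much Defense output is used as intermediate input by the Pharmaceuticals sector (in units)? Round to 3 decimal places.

z_23 = 240.615

I − A =
  [   0.80    -0.20    -0.15]
  [  -0.10     0.75    -0.35]
  [  -0.20    -0.30     1.00]
Cofactors of I−A, C_ij = (−1)^(i+j)·(minor ij) (rows/columns in the sector order above):
  C_11 = (0.75)(1.00) − (-0.35)(-0.30) = 0.6450
  C_12 = −[(-0.10)(1.00) − (-0.35)(-0.20)] = 0.1700
  C_13 = (-0.10)(-0.30) − (0.75)(-0.20) = 0.1800
  C_21 = −[(-0.20)(1.00) − (-0.15)(-0.30)] = 0.2450
  C_22 = (0.80)(1.00) − (-0.15)(-0.20) = 0.7700
  C_23 = −[(0.80)(-0.30) − (-0.20)(-0.20)] = 0.2800
  C_31 = (-0.20)(-0.35) − (-0.15)(0.75) = 0.1825
  C_32 = −[(0.80)(-0.35) − (-0.15)(-0.10)] = 0.2950
  C_33 = (0.80)(0.75) − (-0.20)(-0.10) = 0.5800
det(I−A) = Σ_j (I−A)_1j·C_1j = (0.80)(0.6450) + (-0.20)(0.1700) + (-0.15)(0.1800) = 0.4550
adj(I−A) = Cᵀ =
  [ 0.6450   0.2450   0.1825]
  [ 0.1700   0.7700   0.2950]
  [ 0.1800   0.2800   0.5800]
(I − A)⁻¹ = adj(I−A) / det(I−A) ≈
  [   1.4176     0.5385     0.4011]
  [   0.3736     1.6923     0.6484]
  [   0.3956     0.6154     1.2747]
First solve x = (I − A)⁻¹ d = adj(I−A)·d / det(I−A); in particular x_3 = (0.1800·560 + 0.2800·260 + 0.5800·240) / 0.4550 = 312.80 / 0.4550 ≈ 687.47253.
Intermediate flow from 2 to 3: z_23 = a_23 · x_3 = 0.35 × 312.80 / 0.4550 = 109.48 / 0.4550 ≈ 240.615.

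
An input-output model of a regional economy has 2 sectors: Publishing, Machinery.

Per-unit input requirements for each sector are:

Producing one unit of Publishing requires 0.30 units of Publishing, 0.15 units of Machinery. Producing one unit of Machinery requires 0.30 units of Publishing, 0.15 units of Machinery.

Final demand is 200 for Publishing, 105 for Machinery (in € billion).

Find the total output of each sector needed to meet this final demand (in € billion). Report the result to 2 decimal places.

I − A =
  [   0.70    -0.30]
  [  -0.15     0.85]
det(I−A) = (0.70)(0.85) − (-0.30)(-0.15) = 0.5500
adj(I−A) = [[0.85, 0.30], [0.15, 0.70]]
(I − A)⁻¹ = adj(I−A) / det(I−A) ≈
  [   1.5455     0.5455]
  [   0.2727     1.2727]
x = (I − A)⁻¹ d = adj(I−A)·d / det(I−A), with det(I−A) = 0.5500:
  x_1 = (0.85·200 + 0.30·105) / 0.5500 = 201.50 / 0.5500 ≈ 366.36
  x_2 = (0.15·200 + 0.70·105) / 0.5500 = 103.50 / 0.5500 ≈ 188.18

x_1 = 366.36, x_2 = 188.18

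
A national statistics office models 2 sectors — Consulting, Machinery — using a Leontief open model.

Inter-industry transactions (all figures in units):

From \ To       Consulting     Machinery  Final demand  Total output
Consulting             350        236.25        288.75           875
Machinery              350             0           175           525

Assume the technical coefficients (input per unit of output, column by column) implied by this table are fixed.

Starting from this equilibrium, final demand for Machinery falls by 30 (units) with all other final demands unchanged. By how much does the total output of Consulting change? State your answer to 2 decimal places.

Δx_1 = -32.14

Technical coefficients a_ij = z_ij / X_j:
  a_11 = 350/875 = 0.40, a_21 = 350/875 = 0.40
  a_12 = 236.25/525 = 0.45, a_22 = 0/525 = 0.00
I − A =
  [   0.60    -0.45]
  [  -0.40     1.00]
det(I−A) = (0.60)(1.00) − (-0.45)(-0.40) = 0.4200
adj(I−A) = [[1.00, 0.45], [0.40, 0.60]]
(I − A)⁻¹ = adj(I−A) / det(I−A) ≈
  [   2.3810     1.0714]
  [   0.9524     1.4286]
Δx = (I − A)⁻¹ Δd with Δd having -30 in the Machinery component and 0 elsewhere.
So Δx_1 = L_12 · (-30), where L_12 = adj(I−A)_12 / det(I−A) = 0.45 / 0.4200.
Δx_1 = 0.45 × (-30) / 0.4200 = -13.50 / 0.4200 ≈ -32.14.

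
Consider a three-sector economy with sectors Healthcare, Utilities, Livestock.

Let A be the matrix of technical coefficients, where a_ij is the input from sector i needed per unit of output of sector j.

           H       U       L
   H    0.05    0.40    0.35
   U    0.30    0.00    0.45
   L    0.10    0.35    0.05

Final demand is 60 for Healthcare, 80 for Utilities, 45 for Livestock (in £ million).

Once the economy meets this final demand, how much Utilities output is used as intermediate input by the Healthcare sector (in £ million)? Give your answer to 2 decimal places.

z_UH = 60.97

I − A =
  [   0.95    -0.40    -0.35]
  [  -0.30     1.00    -0.45]
  [  -0.10    -0.35     0.95]
Cofactors of I−A, C_ij = (−1)^(i+j)·(minor ij) (rows/columns in the sector order above):
  C_11 = (1.00)(0.95) − (-0.45)(-0.35) = 0.7925
  C_12 = −[(-0.30)(0.95) − (-0.45)(-0.10)] = 0.3300
  C_13 = (-0.30)(-0.35) − (1.00)(-0.10) = 0.2050
  C_21 = −[(-0.40)(0.95) − (-0.35)(-0.35)] = 0.5025
  C_22 = (0.95)(0.95) − (-0.35)(-0.10) = 0.8675
  C_23 = −[(0.95)(-0.35) − (-0.40)(-0.10)] = 0.3725
  C_31 = (-0.40)(-0.45) − (-0.35)(1.00) = 0.5300
  C_32 = −[(0.95)(-0.45) − (-0.35)(-0.30)] = 0.5325
  C_33 = (0.95)(1.00) − (-0.40)(-0.30) = 0.8300
det(I−A) = Σ_j (I−A)_1j·C_1j = (0.95)(0.7925) + (-0.40)(0.3300) + (-0.35)(0.2050) = 0.549125
adj(I−A) = Cᵀ =
  [ 0.7925   0.5025   0.5300]
  [ 0.3300   0.8675   0.5325]
  [ 0.2050   0.3725   0.8300]
(I − A)⁻¹ = adj(I−A) / det(I−A) ≈
  [   1.4432     0.9151     0.9652]
  [   0.6010     1.5798     0.9697]
  [   0.3733     0.6784     1.5115]
First solve x = (I − A)⁻¹ d = adj(I−A)·d / det(I−A); in particular x_H = (0.7925·60 + 0.5025·80 + 0.5300·45) / 0.549125 = 111.60 / 0.549125 ≈ 203.2324.
Intermediate flow from U to H: z_UH = a_UH · x_H = 0.30 × 111.60 / 0.549125 = 33.48 / 0.549125 ≈ 60.97.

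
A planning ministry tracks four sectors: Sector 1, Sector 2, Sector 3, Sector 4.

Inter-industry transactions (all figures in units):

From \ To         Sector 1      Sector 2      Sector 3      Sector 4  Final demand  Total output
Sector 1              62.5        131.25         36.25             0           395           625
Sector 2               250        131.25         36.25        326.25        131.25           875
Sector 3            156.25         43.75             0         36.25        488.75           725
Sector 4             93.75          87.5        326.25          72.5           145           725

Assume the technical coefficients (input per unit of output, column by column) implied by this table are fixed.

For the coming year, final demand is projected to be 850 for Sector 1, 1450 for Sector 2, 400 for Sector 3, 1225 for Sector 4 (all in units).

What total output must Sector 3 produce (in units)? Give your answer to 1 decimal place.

x_3 = 1148.1

Technical coefficients a_ij = z_ij / X_j:
  a_11 = 62.5/625 = 0.10, a_21 = 250/625 = 0.40, a_31 = 156.25/625 = 0.25, a_41 = 93.75/625 = 0.15
  a_12 = 131.25/875 = 0.15, a_22 = 131.25/875 = 0.15, a_32 = 43.75/875 = 0.05, a_42 = 87.5/875 = 0.10
  a_13 = 36.25/725 = 0.05, a_23 = 36.25/725 = 0.05, a_33 = 0/725 = 0.00, a_43 = 326.25/725 = 0.45
  a_14 = 0/725 = 0.00, a_24 = 326.25/725 = 0.45, a_34 = 36.25/725 = 0.05, a_44 = 72.5/725 = 0.10
I − A =
  [   0.90    -0.15    -0.05     0.00]
  [  -0.40     0.85    -0.05    -0.45]
  [  -0.25    -0.05     1.00    -0.05]
  [  -0.15    -0.10    -0.45     0.90]
Compute the cofactors C_ij = (−1)^(i+j)·(3×3 minor ij) of I−A; the adjugate is their transpose:
adj(I−A) = Cᵀ =
  [ 0.688250   0.134125   0.073125   0.071125]
  [ 0.480750   0.778125   0.244125   0.402625]
  [ 0.209750   0.079875   0.583875   0.072375]
  [ 0.273000   0.148750   0.331250   0.689250]
det(I−A) = Σ_j (I−A)_1j·C_1j = (0.90)(0.688250) + (-0.15)(0.480750) + (-0.05)(0.209750) + (0.00)(0.273000) = 0.536825
(I − A)⁻¹ = adj(I−A) / det(I−A) ≈
  [   1.2821     0.2498     0.1362     0.1325]
  [   0.8955     1.4495     0.4548     0.7500]
  [   0.3907     0.1488     1.0876     0.1348]
  [   0.5085     0.2771     0.6171     1.2839]
x = (I − A)⁻¹ d = adj(I−A)·d / det(I−A), with det(I−A) = 0.536825:
  x_1 = (0.688250·850 + 0.134125·1450 + 0.073125·400 + 0.071125·1225) / 0.536825 = 895.871875 / 0.536825 ≈ 1668.8
  x_2 = (0.480750·850 + 0.778125·1450 + 0.244125·400 + 0.402625·1225) / 0.536825 = 2127.784375 / 0.536825 ≈ 3963.6
  x_3 = (0.209750·850 + 0.079875·1450 + 0.583875·400 + 0.072375·1225) / 0.536825 = 616.315625 / 0.536825 ≈ 1148.1
  x_4 = (0.273000·850 + 0.148750·1450 + 0.331250·400 + 0.689250·1225) / 0.536825 = 1424.56875 / 0.536825 ≈ 2653.7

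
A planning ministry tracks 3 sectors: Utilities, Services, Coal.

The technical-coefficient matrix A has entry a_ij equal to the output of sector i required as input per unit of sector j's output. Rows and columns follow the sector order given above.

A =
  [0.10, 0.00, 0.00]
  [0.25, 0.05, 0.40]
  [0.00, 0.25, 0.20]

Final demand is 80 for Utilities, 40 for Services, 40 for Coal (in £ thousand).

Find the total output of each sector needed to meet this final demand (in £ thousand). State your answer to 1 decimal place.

I − A =
  [   0.90     0.00     0.00]
  [  -0.25     0.95    -0.40]
  [   0.00    -0.25     0.80]
Cofactors of I−A, C_ij = (−1)^(i+j)·(minor ij) (rows/columns in the sector order above):
  C_11 = (0.95)(0.80) − (-0.40)(-0.25) = 0.6600
  C_12 = −[(-0.25)(0.80) − (-0.40)(0.00)] = 0.2000
  C_13 = (-0.25)(-0.25) − (0.95)(0.00) = 0.0625
  C_21 = −[(0.00)(0.80) − (0.00)(-0.25)] = 0.0000
  C_22 = (0.90)(0.80) − (0.00)(0.00) = 0.7200
  C_23 = −[(0.90)(-0.25) − (0.00)(0.00)] = 0.2250
  C_31 = (0.00)(-0.40) − (0.00)(0.95) = 0.0000
  C_32 = −[(0.90)(-0.40) − (0.00)(-0.25)] = 0.3600
  C_33 = (0.90)(0.95) − (0.00)(-0.25) = 0.8550
det(I−A) = Σ_j (I−A)_1j·C_1j = (0.90)(0.6600) + (0.00)(0.2000) + (0.00)(0.0625) = 0.5940
adj(I−A) = Cᵀ =
  [ 0.6600   0.0000   0.0000]
  [ 0.2000   0.7200   0.3600]
  [ 0.0625   0.2250   0.8550]
(I − A)⁻¹ = adj(I−A) / det(I−A) ≈
  [   1.1111     0.0000     0.0000]
  [   0.3367     1.2121     0.6061]
  [   0.1052     0.3788     1.4394]
x = (I − A)⁻¹ d = adj(I−A)·d / det(I−A), with det(I−A) = 0.5940:
  x_U = (0.6600·80 + 0.0000·40 + 0.0000·40) / 0.5940 = 52.80 / 0.5940 ≈ 88.9
  x_S = (0.2000·80 + 0.7200·40 + 0.3600·40) / 0.5940 = 59.20 / 0.5940 ≈ 99.7
  x_C = (0.0625·80 + 0.2250·40 + 0.8550·40) / 0.5940 = 48.20 / 0.5940 ≈ 81.1

x_U = 88.9, x_S = 99.7, x_C = 81.1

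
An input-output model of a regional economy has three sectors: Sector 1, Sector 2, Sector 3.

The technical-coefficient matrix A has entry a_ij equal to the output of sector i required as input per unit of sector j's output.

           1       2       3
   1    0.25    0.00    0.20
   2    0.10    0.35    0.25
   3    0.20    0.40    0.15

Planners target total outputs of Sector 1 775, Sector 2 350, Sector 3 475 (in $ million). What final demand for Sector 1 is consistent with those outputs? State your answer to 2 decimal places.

I − A =
  [   0.75     0.00    -0.20]
  [  -0.10     0.65    -0.25]
  [  -0.20    -0.40     0.85]
d = (I − A) x:
  d_1 = (+0.75)·775 + (+0.00)·350 + (-0.20)·475 = 486.25
  d_2 = (-0.10)·775 + (+0.65)·350 + (-0.25)·475 = 31.25
  d_3 = (-0.20)·775 + (-0.40)·350 + (+0.85)·475 = 108.75

d_1 = 486.25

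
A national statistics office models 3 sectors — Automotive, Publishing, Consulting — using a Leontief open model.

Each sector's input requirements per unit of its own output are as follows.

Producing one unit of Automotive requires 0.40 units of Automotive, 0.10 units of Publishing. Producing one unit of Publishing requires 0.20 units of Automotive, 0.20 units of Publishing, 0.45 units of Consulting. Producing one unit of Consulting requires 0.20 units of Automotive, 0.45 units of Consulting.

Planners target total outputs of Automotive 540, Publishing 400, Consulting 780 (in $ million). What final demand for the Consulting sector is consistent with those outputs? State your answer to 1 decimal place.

d_C = 249.0

I − A =
  [   0.60    -0.20    -0.20]
  [  -0.10     0.80     0.00]
  [   0.00    -0.45     0.55]
d = (I − A) x:
  d_A = (+0.60)·540 + (-0.20)·400 + (-0.20)·780 = 88.0
  d_P = (-0.10)·540 + (+0.80)·400 + (+0.00)·780 = 266.0
  d_C = (+0.00)·540 + (-0.45)·400 + (+0.55)·780 = 249.0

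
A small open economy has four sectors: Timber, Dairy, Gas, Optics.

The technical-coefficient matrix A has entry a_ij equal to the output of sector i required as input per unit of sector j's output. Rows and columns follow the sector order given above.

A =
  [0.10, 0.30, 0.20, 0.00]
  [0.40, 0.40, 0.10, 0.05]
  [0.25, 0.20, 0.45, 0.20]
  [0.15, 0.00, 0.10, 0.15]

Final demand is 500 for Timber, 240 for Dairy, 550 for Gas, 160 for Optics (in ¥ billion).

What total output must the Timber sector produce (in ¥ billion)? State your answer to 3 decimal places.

I − A =
  [   0.90    -0.30    -0.20     0.00]
  [  -0.40     0.60    -0.10    -0.05]
  [  -0.25    -0.20     0.55    -0.20]
  [  -0.15     0.00    -0.10     0.85]
Compute the cofactors C_ij = (−1)^(i+j)·(3×3 minor ij) of I−A; the adjugate is their transpose:
adj(I−A) = Cᵀ =
  [ 0.250500   0.168250   0.129000   0.040250]
  [ 0.208625   0.354250   0.150500   0.056250]
  [ 0.215000   0.225750   0.354750   0.096750]
  [ 0.069500   0.056250   0.064500   0.159500]
det(I−A) = Σ_j (I−A)_1j·C_1j = (0.90)(0.250500) + (-0.30)(0.208625) + (-0.20)(0.215000) + (0.00)(0.069500) = 0.1198625
(I − A)⁻¹ = adj(I−A) / det(I−A) ≈
  [   2.0899     1.4037     1.0762     0.3358]
  [   1.7405     2.9555     1.2556     0.4693]
  [   1.7937     1.8834     2.9596     0.8072]
  [   0.5798     0.4693     0.5381     1.3307]
x = (I − A)⁻¹ d = adj(I−A)·d / det(I−A), with det(I−A) = 0.1198625:
  x_1 = (0.250500·500 + 0.168250·240 + 0.129000·550 + 0.040250·160) / 0.1198625 = 243.02 / 0.1198625 ≈ 2027.490
  x_2 = (0.208625·500 + 0.354250·240 + 0.150500·550 + 0.056250·160) / 0.1198625 = 281.1075 / 0.1198625 ≈ 2345.250
  x_3 = (0.215000·500 + 0.225750·240 + 0.354750·550 + 0.096750·160) / 0.1198625 = 372.2725 / 0.1198625 ≈ 3105.830
  x_4 = (0.069500·500 + 0.056250·240 + 0.064500·550 + 0.159500·160) / 0.1198625 = 109.245 / 0.1198625 ≈ 911.419

x_1 = 2027.490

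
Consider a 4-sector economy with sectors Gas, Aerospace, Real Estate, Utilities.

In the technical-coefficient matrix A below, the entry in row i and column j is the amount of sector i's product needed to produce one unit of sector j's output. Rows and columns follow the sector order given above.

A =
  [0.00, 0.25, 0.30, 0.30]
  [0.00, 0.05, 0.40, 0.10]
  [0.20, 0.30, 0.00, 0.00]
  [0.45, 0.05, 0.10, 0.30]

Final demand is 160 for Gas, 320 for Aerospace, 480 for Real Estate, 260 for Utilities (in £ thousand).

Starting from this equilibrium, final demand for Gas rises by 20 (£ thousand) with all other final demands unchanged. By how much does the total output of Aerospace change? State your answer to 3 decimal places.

Δx_A = 5.356

I − A =
  [   1.00    -0.25    -0.30    -0.30]
  [   0.00     0.95    -0.40    -0.10]
  [  -0.20    -0.30     1.00     0.00]
  [  -0.45    -0.05    -0.10     0.70]
Compute the cofactors C_ij = (−1)^(i+j)·(3×3 minor ij) of I−A; the adjugate is their transpose:
adj(I−A) = Cᵀ =
  [ 0.57300   0.26200   0.30500   0.28300]
  [ 0.10300   0.51700   0.24950   0.11800]
  [ 0.14550   0.20750   0.52050   0.09200]
  [ 0.39650   0.23500   0.28825   0.75300]
det(I−A) = Σ_j (I−A)_1j·C_1j = (1.00)(0.57300) + (-0.25)(0.10300) + (-0.30)(0.14550) + (-0.30)(0.39650) = 0.38465
(I − A)⁻¹ = adj(I−A) / det(I−A) ≈
  [   1.4897     0.6811     0.7929     0.7357]
  [   0.2678     1.3441     0.6486     0.3068]
  [   0.3783     0.5395     1.3532     0.2392]
  [   1.0308     0.6109     0.7494     1.9576]
Δx = (I − A)⁻¹ Δd with Δd having +20 in the Gas component and 0 elsewhere.
So Δx_A = L_AG · (+20), where L_AG = adj(I−A)_AG / det(I−A) = 0.10300 / 0.38465.
Δx_A = 0.10300 × (+20) / 0.38465 = 2.06 / 0.38465 ≈ 5.356.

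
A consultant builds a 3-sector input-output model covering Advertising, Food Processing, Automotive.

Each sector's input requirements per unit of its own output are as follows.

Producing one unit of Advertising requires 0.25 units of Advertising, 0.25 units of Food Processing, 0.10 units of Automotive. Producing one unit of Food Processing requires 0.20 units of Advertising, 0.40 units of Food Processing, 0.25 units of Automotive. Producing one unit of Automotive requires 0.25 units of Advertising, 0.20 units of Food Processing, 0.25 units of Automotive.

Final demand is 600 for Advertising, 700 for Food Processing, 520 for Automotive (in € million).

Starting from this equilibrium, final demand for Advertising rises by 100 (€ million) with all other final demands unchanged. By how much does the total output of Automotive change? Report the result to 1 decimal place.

Δx_3 = 53.8

I − A =
  [   0.75    -0.20    -0.25]
  [  -0.25     0.60    -0.20]
  [  -0.10    -0.25     0.75]
Cofactors of I−A, C_ij = (−1)^(i+j)·(minor ij) (rows/columns in the sector order above):
  C_11 = (0.60)(0.75) − (-0.20)(-0.25) = 0.4000
  C_12 = −[(-0.25)(0.75) − (-0.20)(-0.10)] = 0.2075
  C_13 = (-0.25)(-0.25) − (0.60)(-0.10) = 0.1225
  C_21 = −[(-0.20)(0.75) − (-0.25)(-0.25)] = 0.2125
  C_22 = (0.75)(0.75) − (-0.25)(-0.10) = 0.5375
  C_23 = −[(0.75)(-0.25) − (-0.20)(-0.10)] = 0.2075
  C_31 = (-0.20)(-0.20) − (-0.25)(0.60) = 0.1900
  C_32 = −[(0.75)(-0.20) − (-0.25)(-0.25)] = 0.2125
  C_33 = (0.75)(0.60) − (-0.20)(-0.25) = 0.4000
det(I−A) = Σ_j (I−A)_1j·C_1j = (0.75)(0.4000) + (-0.20)(0.2075) + (-0.25)(0.1225) = 0.227875
adj(I−A) = Cᵀ =
  [ 0.4000   0.2125   0.1900]
  [ 0.2075   0.5375   0.2125]
  [ 0.1225   0.2075   0.4000]
(I − A)⁻¹ = adj(I−A) / det(I−A) ≈
  [   1.7553     0.9325     0.8338]
  [   0.9106     2.3587     0.9325]
  [   0.5376     0.9106     1.7553]
Δx = (I − A)⁻¹ Δd with Δd having +100 in the Advertising component and 0 elsewhere.
So Δx_3 = L_31 · (+100), where L_31 = adj(I−A)_31 / det(I−A) = 0.1225 / 0.227875.
Δx_3 = 0.1225 × (+100) / 0.227875 = 12.25 / 0.227875 ≈ 53.8.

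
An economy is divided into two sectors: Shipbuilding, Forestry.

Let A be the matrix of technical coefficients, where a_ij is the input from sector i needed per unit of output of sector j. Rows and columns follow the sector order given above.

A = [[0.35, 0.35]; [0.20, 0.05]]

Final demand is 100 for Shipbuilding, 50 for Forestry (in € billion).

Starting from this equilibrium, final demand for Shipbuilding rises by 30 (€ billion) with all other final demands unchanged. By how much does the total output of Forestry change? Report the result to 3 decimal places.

Δx_2 = 10.959

I − A =
  [   0.65    -0.35]
  [  -0.20     0.95]
det(I−A) = (0.65)(0.95) − (-0.35)(-0.20) = 0.5475
adj(I−A) = [[0.95, 0.35], [0.20, 0.65]]
(I − A)⁻¹ = adj(I−A) / det(I−A) ≈
  [   1.7352     0.6393]
  [   0.3653     1.1872]
Δx = (I − A)⁻¹ Δd with Δd having +30 in the Shipbuilding component and 0 elsewhere.
So Δx_2 = L_21 · (+30), where L_21 = adj(I−A)_21 / det(I−A) = 0.20 / 0.5475.
Δx_2 = 0.20 × (+30) / 0.5475 = 6.00 / 0.5475 ≈ 10.959.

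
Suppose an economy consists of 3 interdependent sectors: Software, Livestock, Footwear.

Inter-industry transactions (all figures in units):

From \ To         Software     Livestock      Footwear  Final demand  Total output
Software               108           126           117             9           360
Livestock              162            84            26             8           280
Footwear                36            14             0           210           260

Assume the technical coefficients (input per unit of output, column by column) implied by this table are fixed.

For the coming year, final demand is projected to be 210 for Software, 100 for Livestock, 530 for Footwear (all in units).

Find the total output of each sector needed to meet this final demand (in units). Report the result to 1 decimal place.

x_1 = 1614.3, x_2 = 1288.6, x_3 = 755.9

Technical coefficients a_ij = z_ij / X_j:
  a_11 = 108/360 = 0.30, a_21 = 162/360 = 0.45, a_31 = 36/360 = 0.10
  a_12 = 126/280 = 0.45, a_22 = 84/280 = 0.30, a_32 = 14/280 = 0.05
  a_13 = 117/260 = 0.45, a_23 = 26/260 = 0.10, a_33 = 0/260 = 0.00
I − A =
  [   0.70    -0.45    -0.45]
  [  -0.45     0.70    -0.10]
  [  -0.10    -0.05     1.00]
Cofactors of I−A, C_ij = (−1)^(i+j)·(minor ij) (rows/columns in the sector order above):
  C_11 = (0.70)(1.00) − (-0.10)(-0.05) = 0.6950
  C_12 = −[(-0.45)(1.00) − (-0.10)(-0.10)] = 0.4600
  C_13 = (-0.45)(-0.05) − (0.70)(-0.10) = 0.0925
  C_21 = −[(-0.45)(1.00) − (-0.45)(-0.05)] = 0.4725
  C_22 = (0.70)(1.00) − (-0.45)(-0.10) = 0.6550
  C_23 = −[(0.70)(-0.05) − (-0.45)(-0.10)] = 0.0800
  C_31 = (-0.45)(-0.10) − (-0.45)(0.70) = 0.3600
  C_32 = −[(0.70)(-0.10) − (-0.45)(-0.45)] = 0.2725
  C_33 = (0.70)(0.70) − (-0.45)(-0.45) = 0.2875
det(I−A) = Σ_j (I−A)_1j·C_1j = (0.70)(0.6950) + (-0.45)(0.4600) + (-0.45)(0.0925) = 0.237875
adj(I−A) = Cᵀ =
  [ 0.6950   0.4725   0.3600]
  [ 0.4600   0.6550   0.2725]
  [ 0.0925   0.0800   0.2875]
(I − A)⁻¹ = adj(I−A) / det(I−A) ≈
  [   2.9217     1.9863     1.5134]
  [   1.9338     2.7535     1.1456]
  [   0.3889     0.3363     1.2086]
x = (I − A)⁻¹ d = adj(I−A)·d / det(I−A), with det(I−A) = 0.237875:
  x_1 = (0.6950·210 + 0.4725·100 + 0.3600·530) / 0.237875 = 384.00 / 0.237875 ≈ 1614.3
  x_2 = (0.4600·210 + 0.6550·100 + 0.2725·530) / 0.237875 = 306.525 / 0.237875 ≈ 1288.6
  x_3 = (0.0925·210 + 0.0800·100 + 0.2875·530) / 0.237875 = 179.80 / 0.237875 ≈ 755.9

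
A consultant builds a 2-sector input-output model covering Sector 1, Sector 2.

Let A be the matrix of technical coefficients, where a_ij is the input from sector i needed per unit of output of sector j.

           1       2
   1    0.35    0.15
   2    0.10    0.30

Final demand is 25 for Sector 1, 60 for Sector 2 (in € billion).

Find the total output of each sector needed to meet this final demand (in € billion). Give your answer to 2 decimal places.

x_1 = 60.23, x_2 = 94.32

I − A =
  [   0.65    -0.15]
  [  -0.10     0.70]
det(I−A) = (0.65)(0.70) − (-0.15)(-0.10) = 0.4400
adj(I−A) = [[0.70, 0.15], [0.10, 0.65]]
(I − A)⁻¹ = adj(I−A) / det(I−A) ≈
  [   1.5909     0.3409]
  [   0.2273     1.4773]
x = (I − A)⁻¹ d = adj(I−A)·d / det(I−A), with det(I−A) = 0.4400:
  x_1 = (0.70·25 + 0.15·60) / 0.4400 = 26.50 / 0.4400 ≈ 60.23
  x_2 = (0.10·25 + 0.65·60) / 0.4400 = 41.50 / 0.4400 ≈ 94.32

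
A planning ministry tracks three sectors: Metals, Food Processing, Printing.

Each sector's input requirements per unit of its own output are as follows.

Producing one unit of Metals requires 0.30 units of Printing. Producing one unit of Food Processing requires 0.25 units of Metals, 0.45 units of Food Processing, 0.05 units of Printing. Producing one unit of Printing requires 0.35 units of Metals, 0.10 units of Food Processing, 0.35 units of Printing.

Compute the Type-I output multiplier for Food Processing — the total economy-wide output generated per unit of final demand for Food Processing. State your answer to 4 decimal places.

m_F = 2.9591

I − A =
  [   1.00    -0.25    -0.35]
  [   0.00     0.55    -0.10]
  [  -0.30    -0.05     0.65]
Cofactors of I−A, C_ij = (−1)^(i+j)·(minor ij) (rows/columns in the sector order above):
  C_11 = (0.55)(0.65) − (-0.10)(-0.05) = 0.3525
  C_12 = −[(0.00)(0.65) − (-0.10)(-0.30)] = 0.0300
  C_13 = (0.00)(-0.05) − (0.55)(-0.30) = 0.1650
  C_21 = −[(-0.25)(0.65) − (-0.35)(-0.05)] = 0.1800
  C_22 = (1.00)(0.65) − (-0.35)(-0.30) = 0.5450
  C_23 = −[(1.00)(-0.05) − (-0.25)(-0.30)] = 0.1250
  C_31 = (-0.25)(-0.10) − (-0.35)(0.55) = 0.2175
  C_32 = −[(1.00)(-0.10) − (-0.35)(0.00)] = 0.1000
  C_33 = (1.00)(0.55) − (-0.25)(0.00) = 0.5500
det(I−A) = Σ_j (I−A)_1j·C_1j = (1.00)(0.3525) + (-0.25)(0.0300) + (-0.35)(0.1650) = 0.28725
adj(I−A) = Cᵀ =
  [ 0.3525   0.1800   0.2175]
  [ 0.0300   0.5450   0.1000]
  [ 0.1650   0.1250   0.5500]
(I − A)⁻¹ = adj(I−A) / det(I−A) ≈
  [   1.22715     0.62663     0.75718]
  [   0.10444     1.89730     0.34813]
  [   0.57441     0.43516     1.91471]
The output multiplier for sector j is the column-j sum of the Leontief inverse (I − A)⁻¹ = adj(I−A) / det(I−A).
Column F of adj(I−A): (0.1800, 0.5450, 0.1250); det(I−A) = 0.28725.
m_F = (0.1800 + 0.5450 + 0.1250) / 0.28725 = 0.85 / 0.28725 ≈ 2.9591.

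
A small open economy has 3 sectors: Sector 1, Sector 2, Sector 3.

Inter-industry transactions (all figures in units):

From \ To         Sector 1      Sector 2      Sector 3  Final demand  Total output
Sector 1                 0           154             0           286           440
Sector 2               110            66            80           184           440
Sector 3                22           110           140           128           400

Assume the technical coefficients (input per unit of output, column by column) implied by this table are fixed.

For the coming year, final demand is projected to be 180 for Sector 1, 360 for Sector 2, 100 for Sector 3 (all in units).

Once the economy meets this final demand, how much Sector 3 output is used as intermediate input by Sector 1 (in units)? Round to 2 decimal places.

Technical coefficients a_ij = z_ij / X_j:
  a_11 = 0/440 = 0.00, a_21 = 110/440 = 0.25, a_31 = 22/440 = 0.05
  a_12 = 154/440 = 0.35, a_22 = 66/440 = 0.15, a_32 = 110/440 = 0.25
  a_13 = 0/400 = 0.00, a_23 = 80/400 = 0.20, a_33 = 140/400 = 0.35
I − A =
  [   1.00    -0.35     0.00]
  [  -0.25     0.85    -0.20]
  [  -0.05    -0.25     0.65]
Cofactors of I−A, C_ij = (−1)^(i+j)·(minor ij) (rows/columns in the sector order above):
  C_11 = (0.85)(0.65) − (-0.20)(-0.25) = 0.5025
  C_12 = −[(-0.25)(0.65) − (-0.20)(-0.05)] = 0.1725
  C_13 = (-0.25)(-0.25) − (0.85)(-0.05) = 0.1050
  C_21 = −[(-0.35)(0.65) − (0.00)(-0.25)] = 0.2275
  C_22 = (1.00)(0.65) − (0.00)(-0.05) = 0.6500
  C_23 = −[(1.00)(-0.25) − (-0.35)(-0.05)] = 0.2675
  C_31 = (-0.35)(-0.20) − (0.00)(0.85) = 0.0700
  C_32 = −[(1.00)(-0.20) − (0.00)(-0.25)] = 0.2000
  C_33 = (1.00)(0.85) − (-0.35)(-0.25) = 0.7625
det(I−A) = Σ_j (I−A)_1j·C_1j = (1.00)(0.5025) + (-0.35)(0.1725) + (0.00)(0.1050) = 0.442125
adj(I−A) = Cᵀ =
  [ 0.5025   0.2275   0.0700]
  [ 0.1725   0.6500   0.2000]
  [ 0.1050   0.2675   0.7625]
(I − A)⁻¹ = adj(I−A) / det(I−A) ≈
  [   1.1366     0.5146     0.1583]
  [   0.3902     1.4702     0.4524]
  [   0.2375     0.6050     1.7246]
First solve x = (I − A)⁻¹ d = adj(I−A)·d / det(I−A); in particular x_1 = (0.5025·180 + 0.2275·360 + 0.0700·100) / 0.442125 = 179.35 / 0.442125 ≈ 405.6545.
Intermediate flow from 3 to 1: z_31 = a_31 · x_1 = 0.05 × 179.35 / 0.442125 = 8.9675 / 0.442125 ≈ 20.28.

z_31 = 20.28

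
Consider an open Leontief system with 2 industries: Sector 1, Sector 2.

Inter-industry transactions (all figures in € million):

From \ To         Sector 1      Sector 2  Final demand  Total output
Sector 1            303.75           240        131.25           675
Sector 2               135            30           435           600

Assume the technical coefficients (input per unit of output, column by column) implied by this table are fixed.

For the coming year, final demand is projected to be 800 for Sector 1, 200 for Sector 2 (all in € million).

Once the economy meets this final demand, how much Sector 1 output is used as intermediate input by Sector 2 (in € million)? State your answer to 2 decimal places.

z_12 = 244.07

Technical coefficients a_ij = z_ij / X_j:
  a_11 = 303.75/675 = 0.45, a_21 = 135/675 = 0.20
  a_12 = 240/600 = 0.40, a_22 = 30/600 = 0.05
I − A =
  [   0.55    -0.40]
  [  -0.20     0.95]
det(I−A) = (0.55)(0.95) − (-0.40)(-0.20) = 0.4425
adj(I−A) = [[0.95, 0.40], [0.20, 0.55]]
(I − A)⁻¹ = adj(I−A) / det(I−A) ≈
  [   2.1469     0.9040]
  [   0.4520     1.2429]
First solve x = (I − A)⁻¹ d = adj(I−A)·d / det(I−A); in particular x_2 = (0.20·800 + 0.55·200) / 0.4425 = 270.00 / 0.4425 ≈ 610.1695.
Intermediate flow from 1 to 2: z_12 = a_12 · x_2 = 0.40 × 270.00 / 0.4425 = 108.00 / 0.4425 ≈ 244.07.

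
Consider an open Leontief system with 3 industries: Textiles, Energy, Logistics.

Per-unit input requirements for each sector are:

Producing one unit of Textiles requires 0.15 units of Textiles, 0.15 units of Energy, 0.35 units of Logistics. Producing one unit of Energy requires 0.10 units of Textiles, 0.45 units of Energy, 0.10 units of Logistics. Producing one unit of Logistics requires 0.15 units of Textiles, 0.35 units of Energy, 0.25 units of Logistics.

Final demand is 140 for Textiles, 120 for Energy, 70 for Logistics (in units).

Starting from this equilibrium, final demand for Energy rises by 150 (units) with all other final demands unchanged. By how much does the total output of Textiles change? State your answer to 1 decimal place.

I − A =
  [   0.85    -0.10    -0.15]
  [  -0.15     0.55    -0.35]
  [  -0.35    -0.10     0.75]
Cofactors of I−A, C_ij = (−1)^(i+j)·(minor ij) (rows/columns in the sector order above):
  C_11 = (0.55)(0.75) − (-0.35)(-0.10) = 0.3775
  C_12 = −[(-0.15)(0.75) − (-0.35)(-0.35)] = 0.2350
  C_13 = (-0.15)(-0.10) − (0.55)(-0.35) = 0.2075
  C_21 = −[(-0.10)(0.75) − (-0.15)(-0.10)] = 0.0900
  C_22 = (0.85)(0.75) − (-0.15)(-0.35) = 0.5850
  C_23 = −[(0.85)(-0.10) − (-0.10)(-0.35)] = 0.1200
  C_31 = (-0.10)(-0.35) − (-0.15)(0.55) = 0.1175
  C_32 = −[(0.85)(-0.35) − (-0.15)(-0.15)] = 0.3200
  C_33 = (0.85)(0.55) − (-0.10)(-0.15) = 0.4525
det(I−A) = Σ_j (I−A)_1j·C_1j = (0.85)(0.3775) + (-0.10)(0.2350) + (-0.15)(0.2075) = 0.26625
adj(I−A) = Cᵀ =
  [ 0.3775   0.0900   0.1175]
  [ 0.2350   0.5850   0.3200]
  [ 0.2075   0.1200   0.4525]
(I − A)⁻¹ = adj(I−A) / det(I−A) ≈
  [   1.4178     0.3380     0.4413]
  [   0.8826     2.1972     1.2019]
  [   0.7793     0.4507     1.6995]
Δx = (I − A)⁻¹ Δd with Δd having +150 in the Energy component and 0 elsewhere.
So Δx_1 = L_12 · (+150), where L_12 = adj(I−A)_12 / det(I−A) = 0.0900 / 0.26625.
Δx_1 = 0.0900 × (+150) / 0.26625 = 13.50 / 0.26625 ≈ 50.7.

Δx_1 = 50.7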